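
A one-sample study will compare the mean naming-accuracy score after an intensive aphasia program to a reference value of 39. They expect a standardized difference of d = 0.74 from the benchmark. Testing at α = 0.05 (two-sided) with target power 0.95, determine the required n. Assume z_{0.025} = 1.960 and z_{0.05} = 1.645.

n = 24

For a one-sample test: n = ((z_{α/2} + z_β) / d)².
z_{α/2} + z_β = 1.960 + 1.645 = 3.605.
n = (3.605 / 0.74)² = 4.872² = 23.73.
Round up.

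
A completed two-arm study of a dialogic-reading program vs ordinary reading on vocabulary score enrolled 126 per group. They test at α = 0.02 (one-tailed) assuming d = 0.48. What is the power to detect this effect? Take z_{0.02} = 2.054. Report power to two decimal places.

power ≈ 0.96

For two equal groups, power = Φ(d·√(n/2) − z_{α}).
d·√(n/2) = 0.48 × √(126/2) = 0.48 × 7.937 = 3.810.
z_β = 3.810 − 2.054 = 1.756.
Power = Φ(1.756) = 0.960.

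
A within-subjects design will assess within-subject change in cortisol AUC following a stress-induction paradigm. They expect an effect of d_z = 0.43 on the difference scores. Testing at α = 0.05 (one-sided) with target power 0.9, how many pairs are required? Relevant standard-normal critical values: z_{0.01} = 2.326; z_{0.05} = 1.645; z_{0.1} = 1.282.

n = 47 pairs

For a paired (one-sample on differences) test: n = ((z_{α} + z_β) / d)².
z_{α} + z_β = 1.645 + 1.282 = 2.927.
n = (2.927 / 0.43)² = 6.807² = 46.33.
Round up.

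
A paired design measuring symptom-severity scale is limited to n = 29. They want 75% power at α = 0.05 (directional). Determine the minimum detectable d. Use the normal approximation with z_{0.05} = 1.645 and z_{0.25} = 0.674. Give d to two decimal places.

For a single sample (or paired design) of n = 29: d_min = (z_{α} + z_β)/√n.
z-sum = 1.645 + 0.674 = 2.319.
d_min = 2.319 / √29 = 2.319 / 5.385 = 0.431.

d_min ≈ 0.43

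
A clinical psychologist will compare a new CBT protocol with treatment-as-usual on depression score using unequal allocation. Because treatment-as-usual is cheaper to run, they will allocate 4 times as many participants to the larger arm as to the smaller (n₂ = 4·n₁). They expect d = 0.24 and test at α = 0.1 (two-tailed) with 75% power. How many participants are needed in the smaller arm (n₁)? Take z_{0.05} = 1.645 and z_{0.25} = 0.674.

With allocation ratio k = n₂/n₁ = 4, Var(x̄₁−x̄₂) = σ²(1/n₁ + 1/(k·n₁)) = σ²·(k+1)/(k·n₁).
So n₁ = (1 + 1/k)·((z_{α/2} + z_β)/d)² = 1.250 × (2.319/0.24)².
n₁ = 1.250 × 93.36 = 116.7.
Round up: n₁ = 117, giving n₂ = 4 × 117 = 468.

n₁ = 117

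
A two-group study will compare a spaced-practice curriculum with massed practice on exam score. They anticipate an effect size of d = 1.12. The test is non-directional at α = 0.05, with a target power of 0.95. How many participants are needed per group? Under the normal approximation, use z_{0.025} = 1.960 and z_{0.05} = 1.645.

n = 21 per group

For two independent groups with equal n: n = 2·((z_{α/2} + z_β) / d)².
z_{α/2} + z_β = 1.960 + 1.645 = 3.605.
n = 2 × (3.605 / 1.12)² = 2 × 3.219² = 2 × 10.36 = 20.7.
Round up to the next whole participant.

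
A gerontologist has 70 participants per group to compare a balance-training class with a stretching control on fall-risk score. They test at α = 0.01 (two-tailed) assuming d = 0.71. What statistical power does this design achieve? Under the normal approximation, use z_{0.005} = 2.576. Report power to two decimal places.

For two equal groups, power = Φ(d·√(n/2) − z_{α/2}).
d·√(n/2) = 0.71 × √(70/2) = 0.71 × 5.916 = 4.200.
z_β = 4.200 − 2.576 = 1.624.
Power = Φ(1.624) = 0.948.

power ≈ 0.95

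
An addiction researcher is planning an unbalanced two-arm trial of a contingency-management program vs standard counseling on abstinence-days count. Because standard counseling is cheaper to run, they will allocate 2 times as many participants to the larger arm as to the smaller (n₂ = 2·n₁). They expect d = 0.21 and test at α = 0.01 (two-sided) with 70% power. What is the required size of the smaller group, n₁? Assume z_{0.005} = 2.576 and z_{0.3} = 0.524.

With allocation ratio k = n₂/n₁ = 2, Var(x̄₁−x̄₂) = σ²(1/n₁ + 1/(k·n₁)) = σ²·(k+1)/(k·n₁).
So n₁ = (1 + 1/k)·((z_{α/2} + z_β)/d)² = 1.500 × (3.100/0.21)².
n₁ = 1.500 × 217.91 = 326.9.
Round up: n₁ = 327, giving n₂ = 2 × 327 = 654.

n₁ = 327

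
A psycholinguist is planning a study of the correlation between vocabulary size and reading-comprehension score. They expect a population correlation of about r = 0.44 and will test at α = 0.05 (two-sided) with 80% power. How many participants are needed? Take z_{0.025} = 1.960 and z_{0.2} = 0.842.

n = 39

Fisher's z: C = ½·ln((1+r)/(1−r)) = ½·ln(2.5714) = 0.4722.
n = ((z_{α/2} + z_β)/C)² + 3.
(1.960 + 0.842) / 0.4722 = 2.802 / 0.4722 = 5.934.
n = 5.934² + 3 = 35.21 + 3 = 38.2.
Round up.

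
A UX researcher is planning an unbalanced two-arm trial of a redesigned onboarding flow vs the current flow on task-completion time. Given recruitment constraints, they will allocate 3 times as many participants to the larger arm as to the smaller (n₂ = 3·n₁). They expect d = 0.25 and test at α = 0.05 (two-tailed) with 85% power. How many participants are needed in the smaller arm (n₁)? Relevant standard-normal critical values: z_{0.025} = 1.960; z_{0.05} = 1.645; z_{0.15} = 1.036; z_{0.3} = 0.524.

n₁ = 192

With allocation ratio k = n₂/n₁ = 3, Var(x̄₁−x̄₂) = σ²(1/n₁ + 1/(k·n₁)) = σ²·(k+1)/(k·n₁).
So n₁ = (1 + 1/k)·((z_{α/2} + z_β)/d)² = 1.333 × (2.996/0.25)².
n₁ = 1.333 × 143.62 = 191.5.
Round up: n₁ = 192, giving n₂ = 3 × 192 = 576.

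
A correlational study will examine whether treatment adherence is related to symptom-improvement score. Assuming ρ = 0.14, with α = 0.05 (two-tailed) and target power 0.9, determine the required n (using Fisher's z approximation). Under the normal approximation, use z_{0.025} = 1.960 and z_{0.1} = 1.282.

n = 533

Fisher's z: C = ½·ln((1+r)/(1−r)) = ½·ln(1.3256) = 0.1409.
n = ((z_{α/2} + z_β)/C)² + 3.
(1.960 + 1.282) / 0.1409 = 3.242 / 0.1409 = 23.009.
n = 23.009² + 3 = 529.42 + 3 = 532.4.
Round up.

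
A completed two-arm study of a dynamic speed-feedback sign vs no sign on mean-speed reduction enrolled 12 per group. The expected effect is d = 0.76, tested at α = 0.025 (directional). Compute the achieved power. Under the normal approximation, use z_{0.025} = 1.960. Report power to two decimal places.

For two equal groups, power = Φ(d·√(n/2) − z_{α}).
d·√(n/2) = 0.76 × √(12/2) = 0.76 × 2.449 = 1.862.
z_β = 1.862 − 1.960 = -0.098.
Power = Φ(-0.098) = 0.461.

power ≈ 0.46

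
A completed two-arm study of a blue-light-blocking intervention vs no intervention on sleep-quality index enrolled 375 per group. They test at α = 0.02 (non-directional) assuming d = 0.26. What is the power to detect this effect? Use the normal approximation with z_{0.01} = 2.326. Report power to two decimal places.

For two equal groups, power = Φ(d·√(n/2) − z_{α/2}).
d·√(n/2) = 0.26 × √(375/2) = 0.26 × 13.693 = 3.560.
z_β = 3.560 − 2.326 = 1.234.
Power = Φ(1.234) = 0.891.

power ≈ 0.89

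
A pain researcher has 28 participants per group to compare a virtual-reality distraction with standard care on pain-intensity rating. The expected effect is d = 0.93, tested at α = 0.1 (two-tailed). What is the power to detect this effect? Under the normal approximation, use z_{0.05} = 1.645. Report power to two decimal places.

power ≈ 0.97

For two equal groups, power = Φ(d·√(n/2) − z_{α/2}).
d·√(n/2) = 0.93 × √(28/2) = 0.93 × 3.742 = 3.480.
z_β = 3.480 − 1.645 = 1.835.
Power = Φ(1.835) = 0.967.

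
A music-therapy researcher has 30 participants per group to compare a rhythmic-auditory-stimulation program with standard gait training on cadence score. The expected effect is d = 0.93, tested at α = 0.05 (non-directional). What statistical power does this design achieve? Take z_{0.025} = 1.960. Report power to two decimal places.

power ≈ 0.95

For two equal groups, power = Φ(d·√(n/2) − z_{α/2}).
d·√(n/2) = 0.93 × √(30/2) = 0.93 × 3.873 = 3.602.
z_β = 3.602 − 1.960 = 1.642.
Power = Φ(1.642) = 0.950.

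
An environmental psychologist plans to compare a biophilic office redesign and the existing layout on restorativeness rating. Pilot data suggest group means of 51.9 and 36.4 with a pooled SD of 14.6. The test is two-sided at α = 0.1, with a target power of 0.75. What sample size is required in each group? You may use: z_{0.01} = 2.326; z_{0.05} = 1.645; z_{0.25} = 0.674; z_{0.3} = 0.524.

n = 10 per group

Cohen's d = |M₁ − M₂| / SD_pooled = |51.9 − 36.4| / 14.6 = 15.5 / 14.6 = 1.062.
For two independent groups with equal n: n = 2·((z_{α/2} + z_β) / d)².
z_{α/2} + z_β = 1.645 + 0.674 = 2.319.
n = 2 × (2.319 / 1.062)² = 2 × 2.184² = 2 × 4.77 = 9.5.
Round up to the next whole participant.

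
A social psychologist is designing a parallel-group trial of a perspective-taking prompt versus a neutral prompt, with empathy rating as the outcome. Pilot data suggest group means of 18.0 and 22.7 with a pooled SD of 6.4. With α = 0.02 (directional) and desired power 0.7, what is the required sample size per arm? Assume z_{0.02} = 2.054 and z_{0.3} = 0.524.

Cohen's d = |M₁ − M₂| / SD_pooled = |18.0 − 22.7| / 6.4 = 4.7 / 6.4 = 0.734.
For two independent groups with equal n: n = 2·((z_{α} + z_β) / d)².
z_{α} + z_β = 2.054 + 0.524 = 2.578.
n = 2 × (2.578 / 0.734)² = 2 × 3.512² = 2 × 12.34 = 24.7.
Round up to the next whole participant.

n = 25 per group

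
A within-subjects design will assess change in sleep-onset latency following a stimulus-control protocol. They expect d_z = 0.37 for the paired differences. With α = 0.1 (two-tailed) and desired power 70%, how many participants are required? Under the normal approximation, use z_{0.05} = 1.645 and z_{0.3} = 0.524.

n = 35 pairs

For a paired (one-sample on differences) test: n = ((z_{α/2} + z_β) / d)².
z_{α/2} + z_β = 1.645 + 0.524 = 2.169.
n = (2.169 / 0.37)² = 5.862² = 34.36.
Round up.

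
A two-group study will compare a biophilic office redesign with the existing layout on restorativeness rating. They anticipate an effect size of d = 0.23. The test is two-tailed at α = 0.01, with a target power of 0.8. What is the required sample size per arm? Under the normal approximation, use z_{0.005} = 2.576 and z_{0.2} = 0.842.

For two independent groups with equal n: n = 2·((z_{α/2} + z_β) / d)².
z_{α/2} + z_β = 2.576 + 0.842 = 3.418.
n = 2 × (3.418 / 0.23)² = 2 × 14.861² = 2 × 220.85 = 441.7.
Round up to the next whole participant.

n = 442 per group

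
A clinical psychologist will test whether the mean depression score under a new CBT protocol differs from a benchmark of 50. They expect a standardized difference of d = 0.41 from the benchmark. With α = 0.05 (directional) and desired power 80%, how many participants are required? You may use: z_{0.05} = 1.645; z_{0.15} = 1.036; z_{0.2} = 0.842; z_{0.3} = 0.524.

For a one-sample test: n = ((z_{α} + z_β) / d)².
z_{α} + z_β = 1.645 + 0.842 = 2.487.
n = (2.487 / 0.41)² = 6.066² = 36.79.
Round up.

n = 37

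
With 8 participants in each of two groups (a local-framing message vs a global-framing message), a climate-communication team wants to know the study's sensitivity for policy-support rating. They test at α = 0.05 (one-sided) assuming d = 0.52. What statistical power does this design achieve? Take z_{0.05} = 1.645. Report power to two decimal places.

power ≈ 0.27

For two equal groups, power = Φ(d·√(n/2) − z_{α}).
d·√(n/2) = 0.52 × √(8/2) = 0.52 × 2.000 = 1.040.
z_β = 1.040 − 1.645 = -0.605.
Power = Φ(-0.605) = 0.273.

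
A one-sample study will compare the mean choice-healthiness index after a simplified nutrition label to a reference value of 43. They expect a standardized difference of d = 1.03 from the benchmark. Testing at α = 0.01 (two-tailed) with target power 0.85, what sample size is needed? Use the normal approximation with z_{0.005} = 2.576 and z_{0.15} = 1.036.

For a one-sample test: n = ((z_{α/2} + z_β) / d)².
z_{α/2} + z_β = 2.576 + 1.036 = 3.612.
n = (3.612 / 1.03)² = 3.507² = 12.30.
Round up.

n = 13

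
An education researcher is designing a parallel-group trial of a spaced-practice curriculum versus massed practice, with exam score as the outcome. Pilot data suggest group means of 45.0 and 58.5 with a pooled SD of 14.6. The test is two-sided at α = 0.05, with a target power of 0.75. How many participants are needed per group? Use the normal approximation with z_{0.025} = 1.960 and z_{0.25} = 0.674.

n = 17 per group

Cohen's d = |M₁ − M₂| / SD_pooled = |45.0 − 58.5| / 14.6 = 13.5 / 14.6 = 0.925.
For two independent groups with equal n: n = 2·((z_{α/2} + z_β) / d)².
z_{α/2} + z_β = 1.960 + 0.674 = 2.634.
n = 2 × (2.634 / 0.925)² = 2 × 2.848² = 2 × 8.11 = 16.2.
Round up to the next whole participant.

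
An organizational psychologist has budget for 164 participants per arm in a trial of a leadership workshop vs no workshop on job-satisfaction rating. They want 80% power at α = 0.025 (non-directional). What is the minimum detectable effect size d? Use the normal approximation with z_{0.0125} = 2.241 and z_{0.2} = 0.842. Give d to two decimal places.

d_min ≈ 0.34

For two independent groups of n = 164 each: d_min = (z_{α/2} + z_β)·√(2/n).
z-sum = 2.241 + 0.842 = 3.083.
d_min = 3.083 × √(2/164) = 3.083 × 0.1104 = 0.340.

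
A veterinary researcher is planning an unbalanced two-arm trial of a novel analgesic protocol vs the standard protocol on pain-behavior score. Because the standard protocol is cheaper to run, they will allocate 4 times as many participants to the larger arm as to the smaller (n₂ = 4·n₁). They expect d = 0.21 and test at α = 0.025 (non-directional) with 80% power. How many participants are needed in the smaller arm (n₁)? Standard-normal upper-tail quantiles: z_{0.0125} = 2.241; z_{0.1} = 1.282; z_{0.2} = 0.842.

n₁ = 270

With allocation ratio k = n₂/n₁ = 4, Var(x̄₁−x̄₂) = σ²(1/n₁ + 1/(k·n₁)) = σ²·(k+1)/(k·n₁).
So n₁ = (1 + 1/k)·((z_{α/2} + z_β)/d)² = 1.250 × (3.083/0.21)².
n₁ = 1.250 × 215.53 = 269.4.
Round up: n₁ = 270, giving n₂ = 4 × 270 = 1080.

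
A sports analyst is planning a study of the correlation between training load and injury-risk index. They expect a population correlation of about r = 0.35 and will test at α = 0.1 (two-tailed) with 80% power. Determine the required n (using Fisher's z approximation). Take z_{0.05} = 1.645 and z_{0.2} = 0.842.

Fisher's z: C = ½·ln((1+r)/(1−r)) = ½·ln(2.0769) = 0.3654.
n = ((z_{α/2} + z_β)/C)² + 3.
(1.645 + 0.842) / 0.3654 = 2.487 / 0.3654 = 6.806.
n = 6.806² + 3 = 46.32 + 3 = 49.3.
Round up.

n = 50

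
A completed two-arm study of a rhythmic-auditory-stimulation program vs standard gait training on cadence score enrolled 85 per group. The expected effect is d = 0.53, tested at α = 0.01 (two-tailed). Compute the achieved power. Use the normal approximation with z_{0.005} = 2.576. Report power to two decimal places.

power ≈ 0.81

For two equal groups, power = Φ(d·√(n/2) − z_{α/2}).
d·√(n/2) = 0.53 × √(85/2) = 0.53 × 6.519 = 3.455.
z_β = 3.455 − 2.576 = 0.879.
Power = Φ(0.879) = 0.810.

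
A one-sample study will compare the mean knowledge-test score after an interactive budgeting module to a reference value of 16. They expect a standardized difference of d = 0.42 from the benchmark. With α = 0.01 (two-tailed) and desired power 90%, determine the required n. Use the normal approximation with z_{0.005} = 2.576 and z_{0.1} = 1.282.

n = 85

For a one-sample test: n = ((z_{α/2} + z_β) / d)².
z_{α/2} + z_β = 2.576 + 1.282 = 3.858.
n = (3.858 / 0.42)² = 9.186² = 84.38.
Round up.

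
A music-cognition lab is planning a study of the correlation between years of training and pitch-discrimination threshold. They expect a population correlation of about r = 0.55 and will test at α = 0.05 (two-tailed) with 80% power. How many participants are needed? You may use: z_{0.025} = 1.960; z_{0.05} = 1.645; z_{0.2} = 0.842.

n = 24

Fisher's z: C = ½·ln((1+r)/(1−r)) = ½·ln(3.4444) = 0.6184.
n = ((z_{α/2} + z_β)/C)² + 3.
(1.960 + 0.842) / 0.6184 = 2.802 / 0.6184 = 4.531.
n = 4.531² + 3 = 20.53 + 3 = 23.5.
Round up.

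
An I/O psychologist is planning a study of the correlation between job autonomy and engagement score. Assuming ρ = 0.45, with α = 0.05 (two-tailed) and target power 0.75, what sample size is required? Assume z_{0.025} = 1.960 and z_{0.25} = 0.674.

Fisher's z: C = ½·ln((1+r)/(1−r)) = ½·ln(2.6364) = 0.4847.
n = ((z_{α/2} + z_β)/C)² + 3.
(1.960 + 0.674) / 0.4847 = 2.634 / 0.4847 = 5.434.
n = 5.434² + 3 = 29.53 + 3 = 32.5.
Round up.

n = 33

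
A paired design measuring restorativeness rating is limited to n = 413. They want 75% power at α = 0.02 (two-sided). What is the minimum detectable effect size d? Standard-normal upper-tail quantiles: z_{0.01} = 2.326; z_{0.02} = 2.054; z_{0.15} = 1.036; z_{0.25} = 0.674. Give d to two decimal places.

For a single sample (or paired design) of n = 413: d_min = (z_{α/2} + z_β)/√n.
z-sum = 2.326 + 0.674 = 3.000.
d_min = 3.000 / √413 = 3.000 / 20.322 = 0.148.

d_min ≈ 0.15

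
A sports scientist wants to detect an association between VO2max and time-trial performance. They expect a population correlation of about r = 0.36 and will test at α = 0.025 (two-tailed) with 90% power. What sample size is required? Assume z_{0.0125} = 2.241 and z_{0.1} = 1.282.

Fisher's z: C = ½·ln((1+r)/(1−r)) = ½·ln(2.1250) = 0.3769.
n = ((z_{α/2} + z_β)/C)² + 3.
(2.241 + 1.282) / 0.3769 = 3.523 / 0.3769 = 9.347.
n = 9.347² + 3 = 87.37 + 3 = 90.4.
Round up.

n = 91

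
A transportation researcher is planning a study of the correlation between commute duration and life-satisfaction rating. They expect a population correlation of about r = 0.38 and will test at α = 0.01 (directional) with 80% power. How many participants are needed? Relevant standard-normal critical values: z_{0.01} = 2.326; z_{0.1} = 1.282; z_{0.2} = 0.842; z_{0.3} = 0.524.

n = 66

Fisher's z: C = ½·ln((1+r)/(1−r)) = ½·ln(2.2258) = 0.4001.
n = ((z_{α} + z_β)/C)² + 3.
(2.326 + 0.842) / 0.4001 = 3.168 / 0.4001 = 7.918.
n = 7.918² + 3 = 62.70 + 3 = 65.7.
Round up.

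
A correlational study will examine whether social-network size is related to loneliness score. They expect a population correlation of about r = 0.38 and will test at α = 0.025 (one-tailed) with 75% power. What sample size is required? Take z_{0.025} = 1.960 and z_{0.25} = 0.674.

Fisher's z: C = ½·ln((1+r)/(1−r)) = ½·ln(2.2258) = 0.4001.
n = ((z_{α} + z_β)/C)² + 3.
(1.960 + 0.674) / 0.4001 = 2.634 / 0.4001 = 6.583.
n = 6.583² + 3 = 43.34 + 3 = 46.3.
Round up.

n = 47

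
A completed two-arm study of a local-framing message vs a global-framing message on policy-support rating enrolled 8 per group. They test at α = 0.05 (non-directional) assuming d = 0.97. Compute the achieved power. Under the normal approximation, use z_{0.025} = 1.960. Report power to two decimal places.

For two equal groups, power = Φ(d·√(n/2) − z_{α/2}).
d·√(n/2) = 0.97 × √(8/2) = 0.97 × 2.000 = 1.940.
z_β = 1.940 − 1.960 = -0.020.
Power = Φ(-0.020) = 0.492.

power ≈ 0.49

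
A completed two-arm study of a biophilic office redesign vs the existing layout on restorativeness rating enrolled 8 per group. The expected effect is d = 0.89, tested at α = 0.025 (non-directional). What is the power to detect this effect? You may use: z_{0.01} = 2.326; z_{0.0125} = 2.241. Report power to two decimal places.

power ≈ 0.32

For two equal groups, power = Φ(d·√(n/2) − z_{α/2}).
d·√(n/2) = 0.89 × √(8/2) = 0.89 × 2.000 = 1.780.
z_β = 1.780 − 2.241 = -0.461.
Power = Φ(-0.461) = 0.322.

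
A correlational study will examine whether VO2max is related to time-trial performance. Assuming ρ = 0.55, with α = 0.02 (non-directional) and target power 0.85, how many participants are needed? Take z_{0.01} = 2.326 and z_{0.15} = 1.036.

Fisher's z: C = ½·ln((1+r)/(1−r)) = ½·ln(3.4444) = 0.6184.
n = ((z_{α/2} + z_β)/C)² + 3.
(2.326 + 1.036) / 0.6184 = 3.362 / 0.6184 = 5.437.
n = 5.437² + 3 = 29.56 + 3 = 32.6.
Round up.

n = 33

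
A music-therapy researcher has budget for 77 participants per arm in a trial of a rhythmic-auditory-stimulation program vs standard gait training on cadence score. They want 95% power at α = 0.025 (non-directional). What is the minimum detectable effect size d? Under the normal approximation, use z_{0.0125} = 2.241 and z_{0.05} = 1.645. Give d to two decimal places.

For two independent groups of n = 77 each: d_min = (z_{α/2} + z_β)·√(2/n).
z-sum = 2.241 + 1.645 = 3.886.
d_min = 3.886 × √(2/77) = 3.886 × 0.1612 = 0.626.

d_min ≈ 0.63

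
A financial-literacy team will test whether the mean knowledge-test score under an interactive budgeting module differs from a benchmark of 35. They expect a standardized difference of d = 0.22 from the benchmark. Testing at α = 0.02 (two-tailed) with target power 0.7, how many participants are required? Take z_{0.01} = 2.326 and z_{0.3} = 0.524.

n = 168

For a one-sample test: n = ((z_{α/2} + z_β) / d)².
z_{α/2} + z_β = 2.326 + 0.524 = 2.850.
n = (2.850 / 0.22)² = 12.955² = 167.82.
Round up.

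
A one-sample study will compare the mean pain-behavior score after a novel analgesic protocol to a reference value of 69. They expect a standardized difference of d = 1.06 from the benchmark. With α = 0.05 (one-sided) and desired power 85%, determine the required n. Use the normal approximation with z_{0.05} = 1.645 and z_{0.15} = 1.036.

n = 7

For a one-sample test: n = ((z_{α} + z_β) / d)².
z_{α} + z_β = 1.645 + 1.036 = 2.681.
n = (2.681 / 1.06)² = 2.529² = 6.40.
Round up.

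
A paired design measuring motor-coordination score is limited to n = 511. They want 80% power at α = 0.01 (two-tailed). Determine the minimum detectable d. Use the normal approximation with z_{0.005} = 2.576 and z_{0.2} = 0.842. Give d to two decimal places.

For a single sample (or paired design) of n = 511: d_min = (z_{α/2} + z_β)/√n.
z-sum = 2.576 + 0.842 = 3.418.
d_min = 3.418 / √511 = 3.418 / 22.605 = 0.151.

d_min ≈ 0.15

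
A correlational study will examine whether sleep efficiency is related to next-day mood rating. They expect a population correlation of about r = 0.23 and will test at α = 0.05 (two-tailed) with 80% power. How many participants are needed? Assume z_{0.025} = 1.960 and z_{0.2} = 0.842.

Fisher's z: C = ½·ln((1+r)/(1−r)) = ½·ln(1.5974) = 0.2342.
n = ((z_{α/2} + z_β)/C)² + 3.
(1.960 + 0.842) / 0.2342 = 2.802 / 0.2342 = 11.964.
n = 11.964² + 3 = 143.14 + 3 = 146.1.
Round up.

n = 147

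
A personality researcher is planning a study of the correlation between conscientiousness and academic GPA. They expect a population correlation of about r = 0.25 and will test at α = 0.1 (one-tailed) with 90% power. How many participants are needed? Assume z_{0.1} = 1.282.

n = 104

Fisher's z: C = ½·ln((1+r)/(1−r)) = ½·ln(1.6667) = 0.2554.
n = ((z_{α} + z_β)/C)² + 3.
(1.282 + 1.282) / 0.2554 = 2.564 / 0.2554 = 10.039.
n = 10.039² + 3 = 100.78 + 3 = 103.8.
Round up.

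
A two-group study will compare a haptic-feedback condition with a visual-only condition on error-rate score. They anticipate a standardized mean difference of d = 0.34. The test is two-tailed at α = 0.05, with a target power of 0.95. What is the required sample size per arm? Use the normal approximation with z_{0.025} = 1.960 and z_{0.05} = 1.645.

For two independent groups with equal n: n = 2·((z_{α/2} + z_β) / d)².
z_{α/2} + z_β = 1.960 + 1.645 = 3.605.
n = 2 × (3.605 / 0.34)² = 2 × 10.603² = 2 × 112.42 = 224.8.
Round up to the next whole participant.

n = 225 per group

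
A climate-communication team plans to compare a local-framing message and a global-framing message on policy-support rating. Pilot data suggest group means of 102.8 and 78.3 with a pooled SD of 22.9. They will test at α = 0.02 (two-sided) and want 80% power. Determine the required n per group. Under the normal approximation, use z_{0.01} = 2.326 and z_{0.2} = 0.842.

n = 18 per group

Cohen's d = |M₁ − M₂| / SD_pooled = |102.8 − 78.3| / 22.9 = 24.5 / 22.9 = 1.070.
For two independent groups with equal n: n = 2·((z_{α/2} + z_β) / d)².
z_{α/2} + z_β = 2.326 + 0.842 = 3.168.
n = 2 × (3.168 / 1.070)² = 2 × 2.961² = 2 × 8.77 = 17.5.
Round up to the next whole participant.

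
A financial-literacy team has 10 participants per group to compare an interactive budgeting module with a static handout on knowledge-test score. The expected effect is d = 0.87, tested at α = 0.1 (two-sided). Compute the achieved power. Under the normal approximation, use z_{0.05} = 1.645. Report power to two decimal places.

power ≈ 0.62

For two equal groups, power = Φ(d·√(n/2) − z_{α/2}).
d·√(n/2) = 0.87 × √(10/2) = 0.87 × 2.236 = 1.945.
z_β = 1.945 − 1.645 = 0.300.
Power = Φ(0.300) = 0.618.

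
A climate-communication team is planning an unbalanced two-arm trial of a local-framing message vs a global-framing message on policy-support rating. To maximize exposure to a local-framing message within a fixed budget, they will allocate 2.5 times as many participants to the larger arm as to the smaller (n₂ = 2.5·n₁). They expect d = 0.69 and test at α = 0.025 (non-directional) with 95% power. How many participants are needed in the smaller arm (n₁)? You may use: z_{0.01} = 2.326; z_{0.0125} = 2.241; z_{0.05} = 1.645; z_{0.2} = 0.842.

With allocation ratio k = n₂/n₁ = 2.5, Var(x̄₁−x̄₂) = σ²(1/n₁ + 1/(k·n₁)) = σ²·(k+1)/(k·n₁).
So n₁ = (1 + 1/k)·((z_{α/2} + z_β)/d)² = 1.400 × (3.886/0.69)².
n₁ = 1.400 × 31.72 = 44.4.
Round up: n₁ = 45, giving n₂ = ⌈2.5 × 45⌉ = ⌈112.5⌉ = 113.

n₁ = 45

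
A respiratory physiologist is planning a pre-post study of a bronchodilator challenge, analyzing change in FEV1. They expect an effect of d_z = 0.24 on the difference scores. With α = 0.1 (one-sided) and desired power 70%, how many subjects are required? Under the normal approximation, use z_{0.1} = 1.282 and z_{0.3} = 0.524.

For a paired (one-sample on differences) test: n = ((z_{α} + z_β) / d)².
z_{α} + z_β = 1.282 + 0.524 = 1.806.
n = (1.806 / 0.24)² = 7.525² = 56.63.
Round up.

n = 57 pairs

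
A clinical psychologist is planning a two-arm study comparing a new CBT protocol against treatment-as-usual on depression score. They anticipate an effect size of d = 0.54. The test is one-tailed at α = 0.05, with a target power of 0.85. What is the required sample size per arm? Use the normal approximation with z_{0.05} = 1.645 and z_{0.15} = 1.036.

For two independent groups with equal n: n = 2·((z_{α} + z_β) / d)².
z_{α} + z_β = 1.645 + 1.036 = 2.681.
n = 2 × (2.681 / 0.54)² = 2 × 4.965² = 2 × 24.65 = 49.3.
Round up to the next whole participant.

n = 50 per group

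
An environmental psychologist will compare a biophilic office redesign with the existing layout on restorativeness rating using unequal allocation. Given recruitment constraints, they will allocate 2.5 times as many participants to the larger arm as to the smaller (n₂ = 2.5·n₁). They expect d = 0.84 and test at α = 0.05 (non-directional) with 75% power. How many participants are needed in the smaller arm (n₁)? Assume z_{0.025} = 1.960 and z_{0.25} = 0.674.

With allocation ratio k = n₂/n₁ = 2.5, Var(x̄₁−x̄₂) = σ²(1/n₁ + 1/(k·n₁)) = σ²·(k+1)/(k·n₁).
So n₁ = (1 + 1/k)·((z_{α/2} + z_β)/d)² = 1.400 × (2.634/0.84)².
n₁ = 1.400 × 9.83 = 13.8.
Round up: n₁ = 14, giving n₂ = 2.5 × 14 = 35.

n₁ = 14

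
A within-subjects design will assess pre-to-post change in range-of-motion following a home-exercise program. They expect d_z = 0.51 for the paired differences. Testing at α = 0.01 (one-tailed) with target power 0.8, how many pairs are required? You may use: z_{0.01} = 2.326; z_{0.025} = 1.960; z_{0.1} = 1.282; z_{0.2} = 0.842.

For a paired (one-sample on differences) test: n = ((z_{α} + z_β) / d)².
z_{α} + z_β = 2.326 + 0.842 = 3.168.
n = (3.168 / 0.51)² = 6.212² = 38.59.
Round up.

n = 39 pairs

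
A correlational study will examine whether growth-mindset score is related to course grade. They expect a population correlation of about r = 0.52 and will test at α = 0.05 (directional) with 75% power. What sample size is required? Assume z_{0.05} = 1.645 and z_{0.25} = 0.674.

Fisher's z: C = ½·ln((1+r)/(1−r)) = ½·ln(3.1667) = 0.5763.
n = ((z_{α} + z_β)/C)² + 3.
(1.645 + 0.674) / 0.5763 = 2.319 / 0.5763 = 4.024.
n = 4.024² + 3 = 16.19 + 3 = 19.2.
Round up.

n = 20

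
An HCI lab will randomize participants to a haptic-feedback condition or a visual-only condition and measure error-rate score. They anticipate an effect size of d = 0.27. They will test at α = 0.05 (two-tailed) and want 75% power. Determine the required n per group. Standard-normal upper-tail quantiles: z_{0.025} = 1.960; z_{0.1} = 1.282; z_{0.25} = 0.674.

For two independent groups with equal n: n = 2·((z_{α/2} + z_β) / d)².
z_{α/2} + z_β = 1.960 + 0.674 = 2.634.
n = 2 × (2.634 / 0.27)² = 2 × 9.756² = 2 × 95.17 = 190.3.
Round up to the next whole participant.

n = 191 per group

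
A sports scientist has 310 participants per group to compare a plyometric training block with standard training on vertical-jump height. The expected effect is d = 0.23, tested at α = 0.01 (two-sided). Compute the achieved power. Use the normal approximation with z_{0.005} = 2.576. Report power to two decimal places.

power ≈ 0.61

For two equal groups, power = Φ(d·√(n/2) − z_{α/2}).
d·√(n/2) = 0.23 × √(310/2) = 0.23 × 12.450 = 2.863.
z_β = 2.863 − 2.576 = 0.287.
Power = Φ(0.287) = 0.613.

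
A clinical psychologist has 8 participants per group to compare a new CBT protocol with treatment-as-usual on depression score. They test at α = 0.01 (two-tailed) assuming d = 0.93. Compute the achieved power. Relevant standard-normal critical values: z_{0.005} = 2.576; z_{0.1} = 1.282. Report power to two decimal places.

For two equal groups, power = Φ(d·√(n/2) − z_{α/2}).
d·√(n/2) = 0.93 × √(8/2) = 0.93 × 2.000 = 1.860.
z_β = 1.860 − 2.576 = -0.716.
Power = Φ(-0.716) = 0.237.

power ≈ 0.24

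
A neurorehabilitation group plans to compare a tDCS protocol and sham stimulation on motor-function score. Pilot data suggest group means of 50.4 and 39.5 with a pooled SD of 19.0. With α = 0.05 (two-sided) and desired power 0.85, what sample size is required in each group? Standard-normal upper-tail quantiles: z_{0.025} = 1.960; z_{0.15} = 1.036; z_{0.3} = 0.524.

n = 55 per group

Cohen's d = |M₁ − M₂| / SD_pooled = |50.4 − 39.5| / 19.0 = 10.9 / 19.0 = 0.574.
For two independent groups with equal n: n = 2·((z_{α/2} + z_β) / d)².
z_{α/2} + z_β = 1.960 + 1.036 = 2.996.
n = 2 × (2.996 / 0.574)² = 2 × 5.220² = 2 × 27.24 = 54.5.
Round up to the next whole participant.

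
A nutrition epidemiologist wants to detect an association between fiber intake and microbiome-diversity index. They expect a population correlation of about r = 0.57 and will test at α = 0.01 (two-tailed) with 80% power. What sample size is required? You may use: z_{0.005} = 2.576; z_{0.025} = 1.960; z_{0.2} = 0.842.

n = 31

Fisher's z: C = ½·ln((1+r)/(1−r)) = ½·ln(3.6512) = 0.6475.
n = ((z_{α/2} + z_β)/C)² + 3.
(2.576 + 0.842) / 0.6475 = 3.418 / 0.6475 = 5.279.
n = 5.279² + 3 = 27.87 + 3 = 30.9.
Round up.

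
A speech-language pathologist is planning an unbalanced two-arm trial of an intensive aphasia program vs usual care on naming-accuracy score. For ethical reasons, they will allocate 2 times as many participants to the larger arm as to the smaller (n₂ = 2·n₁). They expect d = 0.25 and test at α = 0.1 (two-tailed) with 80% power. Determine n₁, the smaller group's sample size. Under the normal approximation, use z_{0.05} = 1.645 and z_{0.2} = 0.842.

n₁ = 149

With allocation ratio k = n₂/n₁ = 2, Var(x̄₁−x̄₂) = σ²(1/n₁ + 1/(k·n₁)) = σ²·(k+1)/(k·n₁).
So n₁ = (1 + 1/k)·((z_{α/2} + z_β)/d)² = 1.500 × (2.487/0.25)².
n₁ = 1.500 × 98.96 = 148.4.
Round up: n₁ = 149, giving n₂ = 2 × 149 = 298.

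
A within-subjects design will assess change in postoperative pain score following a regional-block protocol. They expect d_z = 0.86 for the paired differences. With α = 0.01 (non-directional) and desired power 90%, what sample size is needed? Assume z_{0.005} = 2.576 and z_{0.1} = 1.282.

n = 21 pairs

For a paired (one-sample on differences) test: n = ((z_{α/2} + z_β) / d)².
z_{α/2} + z_β = 2.576 + 1.282 = 3.858.
n = (3.858 / 0.86)² = 4.486² = 20.12.
Round up.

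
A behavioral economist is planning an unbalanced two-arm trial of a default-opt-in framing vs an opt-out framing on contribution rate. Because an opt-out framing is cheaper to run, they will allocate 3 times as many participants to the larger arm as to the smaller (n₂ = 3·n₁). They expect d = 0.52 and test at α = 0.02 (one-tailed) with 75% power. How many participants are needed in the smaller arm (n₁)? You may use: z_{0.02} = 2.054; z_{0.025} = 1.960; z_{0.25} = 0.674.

n₁ = 37

With allocation ratio k = n₂/n₁ = 3, Var(x̄₁−x̄₂) = σ²(1/n₁ + 1/(k·n₁)) = σ²·(k+1)/(k·n₁).
So n₁ = (1 + 1/k)·((z_{α} + z_β)/d)² = 1.333 × (2.728/0.52)².
n₁ = 1.333 × 27.52 = 36.7.
Round up: n₁ = 37, giving n₂ = 3 × 37 = 111.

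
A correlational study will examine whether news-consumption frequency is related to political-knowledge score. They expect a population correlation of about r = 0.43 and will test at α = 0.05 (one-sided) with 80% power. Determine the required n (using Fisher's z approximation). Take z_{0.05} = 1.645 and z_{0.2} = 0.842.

n = 33

Fisher's z: C = ½·ln((1+r)/(1−r)) = ½·ln(2.5088) = 0.4599.
n = ((z_{α} + z_β)/C)² + 3.
(1.645 + 0.842) / 0.4599 = 2.487 / 0.4599 = 5.408.
n = 5.408² + 3 = 29.24 + 3 = 32.2.
Round up.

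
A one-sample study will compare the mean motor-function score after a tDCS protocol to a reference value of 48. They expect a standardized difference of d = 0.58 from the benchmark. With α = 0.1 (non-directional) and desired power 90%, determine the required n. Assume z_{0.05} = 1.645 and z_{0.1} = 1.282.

For a one-sample test: n = ((z_{α/2} + z_β) / d)².
z_{α/2} + z_β = 1.645 + 1.282 = 2.927.
n = (2.927 / 0.58)² = 5.047² = 25.47.
Round up.

n = 26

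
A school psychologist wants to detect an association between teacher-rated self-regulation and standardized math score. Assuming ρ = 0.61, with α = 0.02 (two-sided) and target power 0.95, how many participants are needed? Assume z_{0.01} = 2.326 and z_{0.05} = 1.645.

Fisher's z: C = ½·ln((1+r)/(1−r)) = ½·ln(4.1282) = 0.7089.
n = ((z_{α/2} + z_β)/C)² + 3.
(2.326 + 1.645) / 0.7089 = 3.971 / 0.7089 = 5.602.
n = 5.602² + 3 = 31.38 + 3 = 34.4.
Round up.

n = 35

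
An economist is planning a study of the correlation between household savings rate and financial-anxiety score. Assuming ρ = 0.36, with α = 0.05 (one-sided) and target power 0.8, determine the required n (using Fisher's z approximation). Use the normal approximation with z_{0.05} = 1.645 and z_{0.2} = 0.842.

Fisher's z: C = ½·ln((1+r)/(1−r)) = ½·ln(2.1250) = 0.3769.
n = ((z_{α} + z_β)/C)² + 3.
(1.645 + 0.842) / 0.3769 = 2.487 / 0.3769 = 6.599.
n = 6.599² + 3 = 43.54 + 3 = 46.5.
Round up.

n = 47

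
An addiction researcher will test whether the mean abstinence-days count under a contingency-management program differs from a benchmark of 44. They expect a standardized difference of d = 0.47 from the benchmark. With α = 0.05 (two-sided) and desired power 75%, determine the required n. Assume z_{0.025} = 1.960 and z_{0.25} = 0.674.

For a one-sample test: n = ((z_{α/2} + z_β) / d)².
z_{α/2} + z_β = 1.960 + 0.674 = 2.634.
n = (2.634 / 0.47)² = 5.604² = 31.41.
Round up.

n = 32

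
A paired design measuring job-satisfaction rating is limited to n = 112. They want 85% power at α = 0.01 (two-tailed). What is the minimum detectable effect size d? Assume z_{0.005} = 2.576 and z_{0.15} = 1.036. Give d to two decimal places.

d_min ≈ 0.34

For a single sample (or paired design) of n = 112: d_min = (z_{α/2} + z_β)/√n.
z-sum = 2.576 + 1.036 = 3.612.
d_min = 3.612 / √112 = 3.612 / 10.583 = 0.341.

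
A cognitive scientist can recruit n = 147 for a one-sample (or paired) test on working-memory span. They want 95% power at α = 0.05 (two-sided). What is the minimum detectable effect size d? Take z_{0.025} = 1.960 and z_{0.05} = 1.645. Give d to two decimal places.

For a single sample (or paired design) of n = 147: d_min = (z_{α/2} + z_β)/√n.
z-sum = 1.960 + 1.645 = 3.605.
d_min = 3.605 / √147 = 3.605 / 12.124 = 0.297.

d_min ≈ 0.30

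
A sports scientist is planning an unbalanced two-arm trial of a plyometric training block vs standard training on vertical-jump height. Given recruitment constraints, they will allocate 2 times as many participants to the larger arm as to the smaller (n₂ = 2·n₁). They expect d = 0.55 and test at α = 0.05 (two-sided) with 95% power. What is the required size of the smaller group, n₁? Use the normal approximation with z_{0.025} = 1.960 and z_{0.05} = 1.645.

With allocation ratio k = n₂/n₁ = 2, Var(x̄₁−x̄₂) = σ²(1/n₁ + 1/(k·n₁)) = σ²·(k+1)/(k·n₁).
So n₁ = (1 + 1/k)·((z_{α/2} + z_β)/d)² = 1.500 × (3.605/0.55)².
n₁ = 1.500 × 42.96 = 64.4.
Round up: n₁ = 65, giving n₂ = 2 × 65 = 130.

n₁ = 65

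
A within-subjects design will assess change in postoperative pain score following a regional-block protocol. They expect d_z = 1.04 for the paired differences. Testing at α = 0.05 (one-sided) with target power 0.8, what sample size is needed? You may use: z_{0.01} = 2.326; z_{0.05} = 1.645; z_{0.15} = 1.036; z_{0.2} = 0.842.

n = 6 pairs

For a paired (one-sample on differences) test: n = ((z_{α} + z_β) / d)².
z_{α} + z_β = 1.645 + 0.842 = 2.487.
n = (2.487 / 1.04)² = 2.391² = 5.72.
Round up.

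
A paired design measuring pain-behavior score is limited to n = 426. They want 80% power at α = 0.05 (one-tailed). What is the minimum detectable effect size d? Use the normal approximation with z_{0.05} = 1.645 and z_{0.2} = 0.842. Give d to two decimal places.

d_min ≈ 0.12

For a single sample (or paired design) of n = 426: d_min = (z_{α} + z_β)/√n.
z-sum = 1.645 + 0.842 = 2.487.
d_min = 2.487 / √426 = 2.487 / 20.640 = 0.120.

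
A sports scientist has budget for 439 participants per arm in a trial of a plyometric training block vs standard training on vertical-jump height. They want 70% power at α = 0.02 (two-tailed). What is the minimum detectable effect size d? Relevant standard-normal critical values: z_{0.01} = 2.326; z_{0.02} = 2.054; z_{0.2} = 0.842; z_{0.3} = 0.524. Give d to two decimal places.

d_min ≈ 0.19

For two independent groups of n = 439 each: d_min = (z_{α/2} + z_β)·√(2/n).
z-sum = 2.326 + 0.524 = 2.850.
d_min = 2.850 × √(2/439) = 2.850 × 0.0675 = 0.192.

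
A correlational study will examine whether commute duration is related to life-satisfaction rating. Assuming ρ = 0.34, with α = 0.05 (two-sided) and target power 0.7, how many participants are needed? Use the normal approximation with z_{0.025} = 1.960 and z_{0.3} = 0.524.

Fisher's z: C = ½·ln((1+r)/(1−r)) = ½·ln(2.0303) = 0.3541.
n = ((z_{α/2} + z_β)/C)² + 3.
(1.960 + 0.524) / 0.3541 = 2.484 / 0.3541 = 7.015.
n = 7.015² + 3 = 49.21 + 3 = 52.2.
Round up.

n = 53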